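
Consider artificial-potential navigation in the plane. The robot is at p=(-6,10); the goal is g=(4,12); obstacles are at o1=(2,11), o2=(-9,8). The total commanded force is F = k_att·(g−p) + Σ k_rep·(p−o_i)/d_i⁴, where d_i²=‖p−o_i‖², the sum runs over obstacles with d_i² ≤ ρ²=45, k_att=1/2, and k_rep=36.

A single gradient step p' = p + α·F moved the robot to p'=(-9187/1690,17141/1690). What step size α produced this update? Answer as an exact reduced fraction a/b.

α = 1/10

F_att = 1/2·(g−p) = 1/2·(10,2) = (5.0000,1.0000)
o1: d²=65 > ρ²=45 → inactive
o2: d²=13 ≤ ρ²=45; F_rep = 36·(3,2)/13² = (0.6391,0.4260)
F = F_att + ΣF_rep = (5.6391,1.4260)
Δp = p'−p = (0.5639,0.1426); α = Δx/Fx = (953/1690) / (953/169) = 1/10
check: Δy/Fy = (241/1690) / (241/169) = 1/10 ✓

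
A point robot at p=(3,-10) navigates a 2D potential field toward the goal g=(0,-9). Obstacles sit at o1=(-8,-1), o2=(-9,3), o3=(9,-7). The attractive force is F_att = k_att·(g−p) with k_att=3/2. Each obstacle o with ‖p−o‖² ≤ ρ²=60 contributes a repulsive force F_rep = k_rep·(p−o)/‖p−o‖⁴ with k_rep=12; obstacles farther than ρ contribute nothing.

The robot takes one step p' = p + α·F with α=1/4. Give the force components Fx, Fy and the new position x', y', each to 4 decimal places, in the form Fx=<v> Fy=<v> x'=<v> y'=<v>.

Fx=-4.5356 Fy=1.4822 x'=1.8661 y'=-9.6294

F_att = 3/2·(g−p) = 3/2·(-3,1) = (-4.5000,1.5000)
o1: d²=202 > ρ²=60 → inactive
o2: d²=313 > ρ²=60 → inactive
o3: d²=45 ≤ ρ²=60; F_rep = 12·(-6,-3)/45² = (-0.0356,-0.0178)
F = F_att + ΣF_rep = (-4.5356,1.4822)
p' = p + 1/4·F = (1.8661,-9.6294)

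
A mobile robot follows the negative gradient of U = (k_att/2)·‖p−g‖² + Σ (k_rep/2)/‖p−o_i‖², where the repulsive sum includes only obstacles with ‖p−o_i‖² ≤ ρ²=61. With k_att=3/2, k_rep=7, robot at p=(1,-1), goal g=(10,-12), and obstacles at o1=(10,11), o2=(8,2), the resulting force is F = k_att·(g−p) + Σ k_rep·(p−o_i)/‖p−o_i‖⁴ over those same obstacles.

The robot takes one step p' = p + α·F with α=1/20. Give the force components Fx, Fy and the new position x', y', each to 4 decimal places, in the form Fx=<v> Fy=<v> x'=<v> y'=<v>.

F_att = 3/2·(g−p) = 3/2·(9,-11) = (13.5000,-16.5000)
o1: d²=225 > ρ²=61 → inactive
o2: d²=58 ≤ ρ²=61; F_rep = 7·(-7,-3)/58² = (-0.0146,-0.0062)
F = F_att + ΣF_rep = (13.4854,-16.5062)
p' = p + 1/20·F = (1.6743,-1.8253)

Fx=13.4854 Fy=-16.5062 x'=1.6743 y'=-1.8253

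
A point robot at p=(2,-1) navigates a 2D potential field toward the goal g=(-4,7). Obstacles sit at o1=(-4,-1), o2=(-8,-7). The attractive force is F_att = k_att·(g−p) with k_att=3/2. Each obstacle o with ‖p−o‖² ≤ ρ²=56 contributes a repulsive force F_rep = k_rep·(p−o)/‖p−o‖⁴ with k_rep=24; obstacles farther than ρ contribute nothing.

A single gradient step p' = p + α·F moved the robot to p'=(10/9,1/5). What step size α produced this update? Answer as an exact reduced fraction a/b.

α = 1/10

F_att = 3/2·(g−p) = 3/2·(-6,8) = (-9.0000,12.0000)
o1: d²=36 ≤ ρ²=56; F_rep = 24·(6,0)/36² = (0.1111,0.0000)
o2: d²=136 > ρ²=56 → inactive
F = F_att + ΣF_rep = (-8.8889,12.0000)
Δp = p'−p = (-0.8889,1.2000); α = Δx/Fx = (-8/9) / (-80/9) = 1/10
check: Δy/Fy = (6/5) / (12) = 1/10 ✓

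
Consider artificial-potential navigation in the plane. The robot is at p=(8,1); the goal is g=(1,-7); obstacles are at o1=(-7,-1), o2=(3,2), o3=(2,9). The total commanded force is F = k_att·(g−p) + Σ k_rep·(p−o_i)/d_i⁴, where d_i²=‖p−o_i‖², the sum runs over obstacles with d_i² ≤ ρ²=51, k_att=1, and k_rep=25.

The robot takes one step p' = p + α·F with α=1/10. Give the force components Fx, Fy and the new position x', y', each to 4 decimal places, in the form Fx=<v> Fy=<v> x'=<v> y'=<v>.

F_att = 1·(g−p) = 1·(-7,-8) = (-7.0000,-8.0000)
o1: d²=229 > ρ²=51 → inactive
o2: d²=26 ≤ ρ²=51; F_rep = 25·(5,-1)/26² = (0.1849,-0.0370)
o3: d²=100 > ρ²=51 → inactive
F = F_att + ΣF_rep = (-6.8151,-8.0370)
p' = p + 1/10·F = (7.3185,0.1963)

Fx=-6.8151 Fy=-8.0370 x'=7.3185 y'=0.1963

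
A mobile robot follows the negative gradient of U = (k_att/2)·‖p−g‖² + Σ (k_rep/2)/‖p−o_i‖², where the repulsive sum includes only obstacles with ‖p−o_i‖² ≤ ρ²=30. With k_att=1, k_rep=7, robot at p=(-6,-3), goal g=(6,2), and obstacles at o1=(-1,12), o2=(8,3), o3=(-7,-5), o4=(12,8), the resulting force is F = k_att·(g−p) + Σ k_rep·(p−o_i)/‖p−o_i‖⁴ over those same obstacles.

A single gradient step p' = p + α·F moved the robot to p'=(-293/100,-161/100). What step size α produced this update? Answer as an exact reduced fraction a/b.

F_att = 1·(g−p) = 1·(12,5) = (12.0000,5.0000)
o1: d²=250 > ρ²=30 → inactive
o2: d²=232 > ρ²=30 → inactive
o3: d²=5 ≤ ρ²=30; F_rep = 7·(1,2)/5² = (0.2800,0.5600)
o4: d²=445 > ρ²=30 → inactive
F = F_att + ΣF_rep = (12.2800,5.5600)
Δp = p'−p = (3.0700,1.3900); α = Δx/Fx = (307/100) / (307/25) = 1/4
check: Δy/Fy = (139/100) / (139/25) = 1/4 ✓

α = 1/4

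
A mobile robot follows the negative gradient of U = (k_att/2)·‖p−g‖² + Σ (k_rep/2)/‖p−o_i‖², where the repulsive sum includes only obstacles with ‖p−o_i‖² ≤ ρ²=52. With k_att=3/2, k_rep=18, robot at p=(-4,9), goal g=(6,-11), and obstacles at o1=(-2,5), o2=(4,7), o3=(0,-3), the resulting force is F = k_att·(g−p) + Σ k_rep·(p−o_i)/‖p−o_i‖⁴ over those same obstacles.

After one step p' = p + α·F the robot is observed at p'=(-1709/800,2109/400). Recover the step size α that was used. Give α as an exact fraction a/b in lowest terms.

α = 1/8

F_att = 3/2·(g−p) = 3/2·(10,-20) = (15.0000,-30.0000)
o1: d²=20 ≤ ρ²=52; F_rep = 18·(-2,4)/20² = (-0.0900,0.1800)
o2: d²=68 > ρ²=52 → inactive
o3: d²=160 > ρ²=52 → inactive
F = F_att + ΣF_rep = (14.9100,-29.8200)
Δp = p'−p = (1.8638,-3.7275); α = Δx/Fx = (1491/800) / (1491/100) = 1/8
check: Δy/Fy = (-1491/400) / (-1491/50) = 1/8 ✓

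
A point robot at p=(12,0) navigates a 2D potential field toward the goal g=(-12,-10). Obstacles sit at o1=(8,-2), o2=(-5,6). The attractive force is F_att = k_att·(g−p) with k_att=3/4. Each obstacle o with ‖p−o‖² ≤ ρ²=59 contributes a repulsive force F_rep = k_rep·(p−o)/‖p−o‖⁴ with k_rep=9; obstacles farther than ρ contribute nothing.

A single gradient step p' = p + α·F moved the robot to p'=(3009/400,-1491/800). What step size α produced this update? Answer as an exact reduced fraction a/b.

F_att = 3/4·(g−p) = 3/4·(-24,-10) = (-18.0000,-7.5000)
o1: d²=20 ≤ ρ²=59; F_rep = 9·(4,2)/20² = (0.0900,0.0450)
o2: d²=325 > ρ²=59 → inactive
F = F_att + ΣF_rep = (-17.9100,-7.4550)
Δp = p'−p = (-4.4775,-1.8638); α = Δx/Fx = (-1791/400) / (-1791/100) = 1/4
check: Δy/Fy = (-1491/800) / (-1491/200) = 1/4 ✓

α = 1/4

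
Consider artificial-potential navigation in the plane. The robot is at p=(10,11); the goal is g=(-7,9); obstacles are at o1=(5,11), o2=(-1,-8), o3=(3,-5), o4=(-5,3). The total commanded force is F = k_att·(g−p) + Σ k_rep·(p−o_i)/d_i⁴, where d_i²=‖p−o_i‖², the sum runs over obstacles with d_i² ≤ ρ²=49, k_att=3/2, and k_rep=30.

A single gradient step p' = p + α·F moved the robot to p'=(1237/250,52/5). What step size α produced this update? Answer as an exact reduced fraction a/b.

α = 1/5

F_att = 3/2·(g−p) = 3/2·(-17,-2) = (-25.5000,-3.0000)
o1: d²=25 ≤ ρ²=49; F_rep = 30·(5,0)/25² = (0.2400,0.0000)
o2: d²=482 > ρ²=49 → inactive
o3: d²=305 > ρ²=49 → inactive
o4: d²=289 > ρ²=49 → inactive
F = F_att + ΣF_rep = (-25.2600,-3.0000)
Δp = p'−p = (-5.0520,-0.6000); α = Δx/Fx = (-1263/250) / (-1263/50) = 1/5
check: Δy/Fy = (-3/5) / (-3) = 1/5 ✓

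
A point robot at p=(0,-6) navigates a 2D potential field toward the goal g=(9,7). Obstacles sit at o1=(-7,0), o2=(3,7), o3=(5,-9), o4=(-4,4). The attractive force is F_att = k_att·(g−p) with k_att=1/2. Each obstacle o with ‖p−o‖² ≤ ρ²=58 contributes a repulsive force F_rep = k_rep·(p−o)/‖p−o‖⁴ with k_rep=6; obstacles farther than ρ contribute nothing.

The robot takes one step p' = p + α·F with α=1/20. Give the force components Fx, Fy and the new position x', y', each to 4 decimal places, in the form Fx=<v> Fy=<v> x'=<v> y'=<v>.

Fx=4.4740 Fy=6.5156 x'=0.2237 y'=-5.6742

F_att = 1/2·(g−p) = 1/2·(9,13) = (4.5000,6.5000)
o1: d²=85 > ρ²=58 → inactive
o2: d²=178 > ρ²=58 → inactive
o3: d²=34 ≤ ρ²=58; F_rep = 6·(-5,3)/34² = (-0.0260,0.0156)
o4: d²=116 > ρ²=58 → inactive
F = F_att + ΣF_rep = (4.4740,6.5156)
p' = p + 1/20·F = (0.2237,-5.6742)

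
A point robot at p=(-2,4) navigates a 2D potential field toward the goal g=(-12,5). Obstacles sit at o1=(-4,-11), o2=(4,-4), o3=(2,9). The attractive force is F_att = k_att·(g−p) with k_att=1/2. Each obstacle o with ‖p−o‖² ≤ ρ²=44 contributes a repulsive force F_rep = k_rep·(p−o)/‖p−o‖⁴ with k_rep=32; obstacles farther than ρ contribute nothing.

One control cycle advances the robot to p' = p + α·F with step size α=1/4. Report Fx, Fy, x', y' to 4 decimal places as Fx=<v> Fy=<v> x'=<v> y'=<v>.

F_att = 1/2·(g−p) = 1/2·(-10,1) = (-5.0000,0.5000)
o1: d²=229 > ρ²=44 → inactive
o2: d²=100 > ρ²=44 → inactive
o3: d²=41 ≤ ρ²=44; F_rep = 32·(-4,-5)/41² = (-0.0761,-0.0952)
F = F_att + ΣF_rep = (-5.0761,0.4048)
p' = p + 1/4·F = (-3.2690,4.1012)

Fx=-5.0761 Fy=0.4048 x'=-3.2690 y'=4.1012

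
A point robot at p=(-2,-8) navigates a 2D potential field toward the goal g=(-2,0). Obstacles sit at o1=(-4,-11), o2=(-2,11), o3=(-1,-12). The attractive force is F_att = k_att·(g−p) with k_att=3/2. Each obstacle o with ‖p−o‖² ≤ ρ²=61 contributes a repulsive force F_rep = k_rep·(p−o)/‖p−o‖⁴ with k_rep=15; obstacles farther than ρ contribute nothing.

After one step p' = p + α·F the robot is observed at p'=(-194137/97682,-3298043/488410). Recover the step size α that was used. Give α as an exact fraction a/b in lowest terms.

α = 1/10

F_att = 3/2·(g−p) = 3/2·(0,8) = (0.0000,12.0000)
o1: d²=13 ≤ ρ²=61; F_rep = 15·(2,3)/13² = (0.1775,0.2663)
o2: d²=361 > ρ²=61 → inactive
o3: d²=17 ≤ ρ²=61; F_rep = 15·(-1,4)/17² = (-0.0519,0.2076)
F = F_att + ΣF_rep = (0.1256,12.4739)
Δp = p'−p = (0.0126,1.2474); α = Δx/Fx = (1227/97682) / (6135/48841) = 1/10
check: Δy/Fy = (609237/488410) / (609237/48841) = 1/10 ✓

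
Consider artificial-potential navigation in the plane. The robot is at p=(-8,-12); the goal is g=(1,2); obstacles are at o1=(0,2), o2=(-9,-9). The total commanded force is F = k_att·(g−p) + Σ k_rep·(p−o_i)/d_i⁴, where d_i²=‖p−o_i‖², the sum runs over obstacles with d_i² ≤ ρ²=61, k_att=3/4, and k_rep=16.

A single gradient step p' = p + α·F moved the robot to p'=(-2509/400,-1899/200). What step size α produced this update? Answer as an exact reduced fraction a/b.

α = 1/4

F_att = 3/4·(g−p) = 3/4·(9,14) = (6.7500,10.5000)
o1: d²=260 > ρ²=61 → inactive
o2: d²=10 ≤ ρ²=61; F_rep = 16·(1,-3)/10² = (0.1600,-0.4800)
F = F_att + ΣF_rep = (6.9100,10.0200)
Δp = p'−p = (1.7275,2.5050); α = Δx/Fx = (691/400) / (691/100) = 1/4
check: Δy/Fy = (501/200) / (501/50) = 1/4 ✓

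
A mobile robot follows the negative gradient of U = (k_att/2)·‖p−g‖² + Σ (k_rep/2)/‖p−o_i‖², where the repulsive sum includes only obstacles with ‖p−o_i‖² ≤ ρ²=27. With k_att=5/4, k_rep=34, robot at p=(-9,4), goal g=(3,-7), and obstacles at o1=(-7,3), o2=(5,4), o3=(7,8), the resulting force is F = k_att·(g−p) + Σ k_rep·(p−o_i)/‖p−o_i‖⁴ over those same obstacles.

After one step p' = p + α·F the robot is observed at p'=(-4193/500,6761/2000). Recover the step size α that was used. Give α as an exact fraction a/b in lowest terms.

α = 1/20

F_att = 5/4·(g−p) = 5/4·(12,-11) = (15.0000,-13.7500)
o1: d²=5 ≤ ρ²=27; F_rep = 34·(-2,1)/5² = (-2.7200,1.3600)
o2: d²=196 > ρ²=27 → inactive
o3: d²=272 > ρ²=27 → inactive
F = F_att + ΣF_rep = (12.2800,-12.3900)
Δp = p'−p = (0.6140,-0.6195); α = Δx/Fx = (307/500) / (307/25) = 1/20
check: Δy/Fy = (-1239/2000) / (-1239/100) = 1/20 ✓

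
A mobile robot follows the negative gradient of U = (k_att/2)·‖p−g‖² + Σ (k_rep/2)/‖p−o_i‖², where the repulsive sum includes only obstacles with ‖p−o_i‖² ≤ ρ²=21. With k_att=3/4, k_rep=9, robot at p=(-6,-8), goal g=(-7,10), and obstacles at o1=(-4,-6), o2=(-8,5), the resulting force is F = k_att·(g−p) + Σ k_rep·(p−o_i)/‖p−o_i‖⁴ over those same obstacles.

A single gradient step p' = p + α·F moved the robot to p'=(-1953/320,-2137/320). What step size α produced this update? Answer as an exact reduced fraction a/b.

α = 1/10

F_att = 3/4·(g−p) = 3/4·(-1,18) = (-0.7500,13.5000)
o1: d²=8 ≤ ρ²=21; F_rep = 9·(-2,-2)/8² = (-0.2812,-0.2812)
o2: d²=173 > ρ²=21 → inactive
F = F_att + ΣF_rep = (-1.0312,13.2188)
Δp = p'−p = (-0.1031,1.3219); α = Δx/Fx = (-33/320) / (-33/32) = 1/10
check: Δy/Fy = (423/320) / (423/32) = 1/10 ✓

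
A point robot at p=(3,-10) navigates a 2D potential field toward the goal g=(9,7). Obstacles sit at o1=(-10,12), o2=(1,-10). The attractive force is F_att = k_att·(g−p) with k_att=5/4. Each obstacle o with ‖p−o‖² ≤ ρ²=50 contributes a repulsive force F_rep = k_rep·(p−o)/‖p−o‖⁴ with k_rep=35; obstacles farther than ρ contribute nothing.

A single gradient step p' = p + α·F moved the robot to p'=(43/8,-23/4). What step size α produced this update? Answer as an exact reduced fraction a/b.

F_att = 5/4·(g−p) = 5/4·(6,17) = (7.5000,21.2500)
o1: d²=653 > ρ²=50 → inactive
o2: d²=4 ≤ ρ²=50; F_rep = 35·(2,0)/4² = (4.3750,0.0000)
F = F_att + ΣF_rep = (11.8750,21.2500)
Δp = p'−p = (2.3750,4.2500); α = Δx/Fx = (19/8) / (95/8) = 1/5
check: Δy/Fy = (17/4) / (85/4) = 1/5 ✓

α = 1/5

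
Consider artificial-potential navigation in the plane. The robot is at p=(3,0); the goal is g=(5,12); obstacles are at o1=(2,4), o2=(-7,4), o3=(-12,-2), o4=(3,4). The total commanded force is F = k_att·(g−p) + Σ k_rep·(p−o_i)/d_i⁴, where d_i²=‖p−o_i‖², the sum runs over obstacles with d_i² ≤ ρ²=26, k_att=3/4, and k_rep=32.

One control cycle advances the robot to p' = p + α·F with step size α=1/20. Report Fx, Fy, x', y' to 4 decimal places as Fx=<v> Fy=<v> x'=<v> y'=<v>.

F_att = 3/4·(g−p) = 3/4·(2,12) = (1.5000,9.0000)
o1: d²=17 ≤ ρ²=26; F_rep = 32·(1,-4)/17² = (0.1107,-0.4429)
o2: d²=116 > ρ²=26 → inactive
o3: d²=229 > ρ²=26 → inactive
o4: d²=16 ≤ ρ²=26; F_rep = 32·(0,-4)/16² = (0.0000,-0.5000)
F = F_att + ΣF_rep = (1.6107,8.0571)
p' = p + 1/20·F = (3.0805,0.4029)

Fx=1.6107 Fy=8.0571 x'=3.0805 y'=0.4029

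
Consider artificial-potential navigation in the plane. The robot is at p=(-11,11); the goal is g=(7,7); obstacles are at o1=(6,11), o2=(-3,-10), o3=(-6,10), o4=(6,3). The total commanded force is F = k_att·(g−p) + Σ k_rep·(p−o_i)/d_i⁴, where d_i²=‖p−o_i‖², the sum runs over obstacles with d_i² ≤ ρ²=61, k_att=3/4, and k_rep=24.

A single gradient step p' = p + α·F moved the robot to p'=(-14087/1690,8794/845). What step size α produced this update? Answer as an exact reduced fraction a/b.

α = 1/5

F_att = 3/4·(g−p) = 3/4·(18,-4) = (13.5000,-3.0000)
o1: d²=289 > ρ²=61 → inactive
o2: d²=505 > ρ²=61 → inactive
o3: d²=26 ≤ ρ²=61; F_rep = 24·(-5,1)/26² = (-0.1775,0.0355)
o4: d²=353 > ρ²=61 → inactive
F = F_att + ΣF_rep = (13.3225,-2.9645)
Δp = p'−p = (2.6645,-0.5929); α = Δx/Fx = (4503/1690) / (4503/338) = 1/5
check: Δy/Fy = (-501/845) / (-501/169) = 1/5 ✓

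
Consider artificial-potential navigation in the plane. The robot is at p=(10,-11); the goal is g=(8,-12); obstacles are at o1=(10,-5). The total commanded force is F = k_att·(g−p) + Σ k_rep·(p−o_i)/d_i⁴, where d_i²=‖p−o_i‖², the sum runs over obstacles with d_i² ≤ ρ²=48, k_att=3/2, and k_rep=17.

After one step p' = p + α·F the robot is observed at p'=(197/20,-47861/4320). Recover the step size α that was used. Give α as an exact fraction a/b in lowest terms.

α = 1/20

F_att = 3/2·(g−p) = 3/2·(-2,-1) = (-3.0000,-1.5000)
o1: d²=36 ≤ ρ²=48; F_rep = 17·(0,-6)/36² = (0.0000,-0.0787)
F = F_att + ΣF_rep = (-3.0000,-1.5787)
Δp = p'−p = (-0.1500,-0.0789); α = Δx/Fx = (-3/20) / (-3) = 1/20
check: Δy/Fy = (-341/4320) / (-341/216) = 1/20 ✓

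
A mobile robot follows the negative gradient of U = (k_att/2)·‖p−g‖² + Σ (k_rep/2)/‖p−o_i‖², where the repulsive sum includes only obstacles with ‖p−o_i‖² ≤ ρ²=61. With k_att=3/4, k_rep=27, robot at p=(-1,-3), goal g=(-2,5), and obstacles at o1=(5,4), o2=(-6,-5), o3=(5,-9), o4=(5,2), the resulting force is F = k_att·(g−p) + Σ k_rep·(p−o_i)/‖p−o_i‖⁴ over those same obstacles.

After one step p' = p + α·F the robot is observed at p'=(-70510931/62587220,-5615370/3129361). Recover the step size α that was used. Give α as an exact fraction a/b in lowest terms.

F_att = 3/4·(g−p) = 3/4·(-1,8) = (-0.7500,6.0000)
o1: d²=85 > ρ²=61 → inactive
o2: d²=29 ≤ ρ²=61; F_rep = 27·(5,2)/29² = (0.1605,0.0642)
o3: d²=72 > ρ²=61 → inactive
o4: d²=61 ≤ ρ²=61; F_rep = 27·(-6,-5)/61² = (-0.0435,-0.0363)
F = F_att + ΣF_rep = (-0.6330,6.0279)
Δp = p'−p = (-0.1266,1.2056); α = Δx/Fx = (-7923711/62587220) / (-7923711/12517444) = 1/5
check: Δy/Fy = (3772713/3129361) / (18863565/3129361) = 1/5 ✓

α = 1/5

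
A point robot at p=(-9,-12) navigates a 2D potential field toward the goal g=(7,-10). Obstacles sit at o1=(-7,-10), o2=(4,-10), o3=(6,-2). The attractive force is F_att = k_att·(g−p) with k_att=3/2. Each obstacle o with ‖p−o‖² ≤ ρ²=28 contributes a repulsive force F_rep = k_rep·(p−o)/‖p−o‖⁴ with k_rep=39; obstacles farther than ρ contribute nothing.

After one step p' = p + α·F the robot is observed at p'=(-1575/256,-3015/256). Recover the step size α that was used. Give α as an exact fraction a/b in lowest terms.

α = 1/8

F_att = 3/2·(g−p) = 3/2·(16,2) = (24.0000,3.0000)
o1: d²=8 ≤ ρ²=28; F_rep = 39·(-2,-2)/8² = (-1.2188,-1.2188)
o2: d²=173 > ρ²=28 → inactive
o3: d²=325 > ρ²=28 → inactive
F = F_att + ΣF_rep = (22.7812,1.7812)
Δp = p'−p = (2.8477,0.2227); α = Δx/Fx = (729/256) / (729/32) = 1/8
check: Δy/Fy = (57/256) / (57/32) = 1/8 ✓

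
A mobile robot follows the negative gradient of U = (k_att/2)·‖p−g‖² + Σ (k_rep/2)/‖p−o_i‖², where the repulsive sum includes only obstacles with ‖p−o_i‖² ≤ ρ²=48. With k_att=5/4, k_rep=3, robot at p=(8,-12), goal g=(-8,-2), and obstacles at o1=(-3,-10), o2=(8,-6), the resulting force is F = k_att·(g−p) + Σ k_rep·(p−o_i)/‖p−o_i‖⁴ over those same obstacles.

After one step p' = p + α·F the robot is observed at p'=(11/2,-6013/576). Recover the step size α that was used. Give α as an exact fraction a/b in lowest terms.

α = 1/8

F_att = 5/4·(g−p) = 5/4·(-16,10) = (-20.0000,12.5000)
o1: d²=125 > ρ²=48 → inactive
o2: d²=36 ≤ ρ²=48; F_rep = 3·(0,-6)/36² = (0.0000,-0.0139)
F = F_att + ΣF_rep = (-20.0000,12.4861)
Δp = p'−p = (-2.5000,1.5608); α = Δx/Fx = (-5/2) / (-20) = 1/8
check: Δy/Fy = (899/576) / (899/72) = 1/8 ✓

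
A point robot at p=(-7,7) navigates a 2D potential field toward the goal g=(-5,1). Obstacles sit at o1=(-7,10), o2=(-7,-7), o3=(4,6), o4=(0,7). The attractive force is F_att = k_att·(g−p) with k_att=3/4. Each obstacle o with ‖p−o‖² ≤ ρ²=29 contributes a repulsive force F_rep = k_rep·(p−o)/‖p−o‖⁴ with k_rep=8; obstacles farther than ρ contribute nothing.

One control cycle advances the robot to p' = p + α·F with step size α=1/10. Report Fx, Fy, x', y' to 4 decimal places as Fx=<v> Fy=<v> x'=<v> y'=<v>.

F_att = 3/4·(g−p) = 3/4·(2,-6) = (1.5000,-4.5000)
o1: d²=9 ≤ ρ²=29; F_rep = 8·(0,-3)/9² = (0.0000,-0.2963)
o2: d²=196 > ρ²=29 → inactive
o3: d²=122 > ρ²=29 → inactive
o4: d²=49 > ρ²=29 → inactive
F = F_att + ΣF_rep = (1.5000,-4.7963)
p' = p + 1/10·F = (-6.8500,6.5204)

Fx=1.5000 Fy=-4.7963 x'=-6.8500 y'=6.5204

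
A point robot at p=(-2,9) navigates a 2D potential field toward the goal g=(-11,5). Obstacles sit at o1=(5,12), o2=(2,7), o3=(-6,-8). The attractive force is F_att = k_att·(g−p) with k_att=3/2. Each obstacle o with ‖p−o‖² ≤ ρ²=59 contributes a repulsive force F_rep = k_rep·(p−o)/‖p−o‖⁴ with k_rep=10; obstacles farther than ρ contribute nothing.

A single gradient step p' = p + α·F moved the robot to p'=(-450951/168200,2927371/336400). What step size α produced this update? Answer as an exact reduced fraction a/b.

α = 1/20

F_att = 3/2·(g−p) = 3/2·(-9,-4) = (-13.5000,-6.0000)
o1: d²=58 ≤ ρ²=59; F_rep = 10·(-7,-3)/58² = (-0.0208,-0.0089)
o2: d²=20 ≤ ρ²=59; F_rep = 10·(-4,2)/20² = (-0.1000,0.0500)
o3: d²=305 > ρ²=59 → inactive
F = F_att + ΣF_rep = (-13.6208,-5.9589)
Δp = p'−p = (-0.6810,-0.2979); α = Δx/Fx = (-114551/168200) / (-114551/8410) = 1/20
check: Δy/Fy = (-100229/336400) / (-100229/16820) = 1/20 ✓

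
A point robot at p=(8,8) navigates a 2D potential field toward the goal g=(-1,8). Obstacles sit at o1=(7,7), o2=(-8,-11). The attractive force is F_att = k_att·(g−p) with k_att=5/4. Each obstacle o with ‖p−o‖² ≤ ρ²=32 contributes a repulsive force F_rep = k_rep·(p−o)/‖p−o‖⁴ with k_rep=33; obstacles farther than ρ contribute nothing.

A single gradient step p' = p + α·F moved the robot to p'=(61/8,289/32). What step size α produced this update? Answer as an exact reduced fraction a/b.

α = 1/8

F_att = 5/4·(g−p) = 5/4·(-9,0) = (-11.2500,0.0000)
o1: d²=2 ≤ ρ²=32; F_rep = 33·(1,1)/2² = (8.2500,8.2500)
o2: d²=617 > ρ²=32 → inactive
F = F_att + ΣF_rep = (-3.0000,8.2500)
Δp = p'−p = (-0.3750,1.0312); α = Δx/Fx = (-3/8) / (-3) = 1/8
check: Δy/Fy = (33/32) / (33/4) = 1/8 ✓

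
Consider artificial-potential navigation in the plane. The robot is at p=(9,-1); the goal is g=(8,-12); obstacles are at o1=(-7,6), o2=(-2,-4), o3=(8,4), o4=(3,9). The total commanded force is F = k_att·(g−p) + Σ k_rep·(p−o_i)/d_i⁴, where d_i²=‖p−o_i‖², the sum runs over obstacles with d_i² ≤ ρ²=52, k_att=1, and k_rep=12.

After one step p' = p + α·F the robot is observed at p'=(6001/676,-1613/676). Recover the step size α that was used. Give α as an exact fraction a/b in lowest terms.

F_att = 1·(g−p) = 1·(-1,-11) = (-1.0000,-11.0000)
o1: d²=305 > ρ²=52 → inactive
o2: d²=130 > ρ²=52 → inactive
o3: d²=26 ≤ ρ²=52; F_rep = 12·(1,-5)/26² = (0.0178,-0.0888)
o4: d²=136 > ρ²=52 → inactive
F = F_att + ΣF_rep = (-0.9822,-11.0888)
Δp = p'−p = (-0.1228,-1.3861); α = Δx/Fx = (-83/676) / (-166/169) = 1/8
check: Δy/Fy = (-937/676) / (-1874/169) = 1/8 ✓

α = 1/8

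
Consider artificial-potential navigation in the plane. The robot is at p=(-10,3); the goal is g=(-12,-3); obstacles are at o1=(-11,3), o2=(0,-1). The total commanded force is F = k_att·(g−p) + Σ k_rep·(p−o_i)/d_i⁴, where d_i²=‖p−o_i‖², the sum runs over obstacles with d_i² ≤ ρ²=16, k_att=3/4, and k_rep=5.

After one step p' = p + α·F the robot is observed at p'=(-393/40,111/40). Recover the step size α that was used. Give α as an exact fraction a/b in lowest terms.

F_att = 3/4·(g−p) = 3/4·(-2,-6) = (-1.5000,-4.5000)
o1: d²=1 ≤ ρ²=16; F_rep = 5·(1,0)/1² = (5.0000,0.0000)
o2: d²=116 > ρ²=16 → inactive
F = F_att + ΣF_rep = (3.5000,-4.5000)
Δp = p'−p = (0.1750,-0.2250); α = Δx/Fx = (7/40) / (7/2) = 1/20
check: Δy/Fy = (-9/40) / (-9/2) = 1/20 ✓

α = 1/20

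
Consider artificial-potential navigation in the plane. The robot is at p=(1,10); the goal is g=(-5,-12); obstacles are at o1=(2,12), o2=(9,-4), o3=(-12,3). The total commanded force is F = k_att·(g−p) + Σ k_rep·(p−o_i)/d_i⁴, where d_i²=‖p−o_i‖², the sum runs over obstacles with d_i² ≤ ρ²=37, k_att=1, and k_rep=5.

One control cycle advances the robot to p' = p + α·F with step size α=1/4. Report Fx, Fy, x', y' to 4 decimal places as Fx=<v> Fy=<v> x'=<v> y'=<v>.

Fx=-6.2000 Fy=-22.4000 x'=-0.5500 y'=4.4000

F_att = 1·(g−p) = 1·(-6,-22) = (-6.0000,-22.0000)
o1: d²=5 ≤ ρ²=37; F_rep = 5·(-1,-2)/5² = (-0.2000,-0.4000)
o2: d²=260 > ρ²=37 → inactive
o3: d²=218 > ρ²=37 → inactive
F = F_att + ΣF_rep = (-6.2000,-22.4000)
p' = p + 1/4·F = (-0.5500,4.4000)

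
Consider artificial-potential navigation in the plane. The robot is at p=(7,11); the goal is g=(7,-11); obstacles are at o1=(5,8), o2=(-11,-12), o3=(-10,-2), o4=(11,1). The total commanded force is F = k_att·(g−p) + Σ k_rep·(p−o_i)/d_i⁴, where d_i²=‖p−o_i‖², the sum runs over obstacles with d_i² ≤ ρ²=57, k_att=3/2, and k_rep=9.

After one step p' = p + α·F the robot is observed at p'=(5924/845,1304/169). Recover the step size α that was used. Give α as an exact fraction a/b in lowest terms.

α = 1/10

F_att = 3/2·(g−p) = 3/2·(0,-22) = (0.0000,-33.0000)
o1: d²=13 ≤ ρ²=57; F_rep = 9·(2,3)/13² = (0.1065,0.1598)
o2: d²=853 > ρ²=57 → inactive
o3: d²=458 > ρ²=57 → inactive
o4: d²=116 > ρ²=57 → inactive
F = F_att + ΣF_rep = (0.1065,-32.8402)
Δp = p'−p = (0.0107,-3.2840); α = Δx/Fx = (9/845) / (18/169) = 1/10
check: Δy/Fy = (-555/169) / (-5550/169) = 1/10 ✓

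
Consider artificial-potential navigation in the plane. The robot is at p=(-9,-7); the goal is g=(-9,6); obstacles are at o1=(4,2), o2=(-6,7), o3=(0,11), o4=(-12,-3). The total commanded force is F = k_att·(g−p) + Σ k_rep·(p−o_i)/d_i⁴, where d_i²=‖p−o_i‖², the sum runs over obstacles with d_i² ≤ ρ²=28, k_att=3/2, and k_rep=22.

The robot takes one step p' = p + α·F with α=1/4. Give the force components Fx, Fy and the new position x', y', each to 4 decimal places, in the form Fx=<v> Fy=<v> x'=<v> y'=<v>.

Fx=0.1056 Fy=19.3592 x'=-8.9736 y'=-2.1602

F_att = 3/2·(g−p) = 3/2·(0,13) = (0.0000,19.5000)
o1: d²=250 > ρ²=28 → inactive
o2: d²=205 > ρ²=28 → inactive
o3: d²=405 > ρ²=28 → inactive
o4: d²=25 ≤ ρ²=28; F_rep = 22·(3,-4)/25² = (0.1056,-0.1408)
F = F_att + ΣF_rep = (0.1056,19.3592)
p' = p + 1/4·F = (-8.9736,-2.1602)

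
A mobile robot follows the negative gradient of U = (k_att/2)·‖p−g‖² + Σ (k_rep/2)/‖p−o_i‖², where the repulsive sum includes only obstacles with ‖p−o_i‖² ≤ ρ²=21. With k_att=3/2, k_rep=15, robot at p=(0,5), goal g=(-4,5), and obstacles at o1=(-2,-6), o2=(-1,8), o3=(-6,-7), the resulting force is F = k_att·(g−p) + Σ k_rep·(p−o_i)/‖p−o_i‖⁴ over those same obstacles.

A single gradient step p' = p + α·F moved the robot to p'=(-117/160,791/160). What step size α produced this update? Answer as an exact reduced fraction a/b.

F_att = 3/2·(g−p) = 3/2·(-4,0) = (-6.0000,0.0000)
o1: d²=125 > ρ²=21 → inactive
o2: d²=10 ≤ ρ²=21; F_rep = 15·(1,-3)/10² = (0.1500,-0.4500)
o3: d²=180 > ρ²=21 → inactive
F = F_att + ΣF_rep = (-5.8500,-0.4500)
Δp = p'−p = (-0.7312,-0.0563); α = Δx/Fx = (-117/160) / (-117/20) = 1/8
check: Δy/Fy = (-9/160) / (-9/20) = 1/8 ✓

α = 1/8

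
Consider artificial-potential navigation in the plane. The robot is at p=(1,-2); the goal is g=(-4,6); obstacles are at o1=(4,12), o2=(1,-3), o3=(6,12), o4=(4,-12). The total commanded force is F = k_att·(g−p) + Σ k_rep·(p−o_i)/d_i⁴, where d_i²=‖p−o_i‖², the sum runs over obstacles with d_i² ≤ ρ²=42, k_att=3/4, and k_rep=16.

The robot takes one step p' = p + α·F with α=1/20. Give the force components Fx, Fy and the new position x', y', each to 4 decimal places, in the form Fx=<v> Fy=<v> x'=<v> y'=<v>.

Fx=-3.7500 Fy=22.0000 x'=0.8125 y'=-0.9000

F_att = 3/4·(g−p) = 3/4·(-5,8) = (-3.7500,6.0000)
o1: d²=205 > ρ²=42 → inactive
o2: d²=1 ≤ ρ²=42; F_rep = 16·(0,1)/1² = (0.0000,16.0000)
o3: d²=221 > ρ²=42 → inactive
o4: d²=109 > ρ²=42 → inactive
F = F_att + ΣF_rep = (-3.7500,22.0000)
p' = p + 1/20·F = (0.8125,-0.9000)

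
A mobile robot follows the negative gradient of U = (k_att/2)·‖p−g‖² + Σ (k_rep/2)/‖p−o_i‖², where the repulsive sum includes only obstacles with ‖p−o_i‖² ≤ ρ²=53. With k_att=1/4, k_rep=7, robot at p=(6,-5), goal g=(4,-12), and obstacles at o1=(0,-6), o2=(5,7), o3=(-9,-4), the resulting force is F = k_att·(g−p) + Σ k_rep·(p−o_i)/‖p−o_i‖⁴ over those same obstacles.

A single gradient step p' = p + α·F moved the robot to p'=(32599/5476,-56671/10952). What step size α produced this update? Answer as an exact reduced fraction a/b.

α = 1/10

F_att = 1/4·(g−p) = 1/4·(-2,-7) = (-0.5000,-1.7500)
o1: d²=37 ≤ ρ²=53; F_rep = 7·(6,1)/37² = (0.0307,0.0051)
o2: d²=145 > ρ²=53 → inactive
o3: d²=226 > ρ²=53 → inactive
F = F_att + ΣF_rep = (-0.4693,-1.7449)
Δp = p'−p = (-0.0469,-0.1745); α = Δx/Fx = (-257/5476) / (-1285/2738) = 1/10
check: Δy/Fy = (-1911/10952) / (-9555/5476) = 1/10 ✓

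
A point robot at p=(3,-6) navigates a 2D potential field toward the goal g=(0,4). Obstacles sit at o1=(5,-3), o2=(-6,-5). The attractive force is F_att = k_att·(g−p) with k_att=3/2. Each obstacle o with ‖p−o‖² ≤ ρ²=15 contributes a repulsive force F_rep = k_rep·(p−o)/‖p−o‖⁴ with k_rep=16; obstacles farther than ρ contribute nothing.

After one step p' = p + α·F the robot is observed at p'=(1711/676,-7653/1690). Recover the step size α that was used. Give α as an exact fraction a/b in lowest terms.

α = 1/10

F_att = 3/2·(g−p) = 3/2·(-3,10) = (-4.5000,15.0000)
o1: d²=13 ≤ ρ²=15; F_rep = 16·(-2,-3)/13² = (-0.1893,-0.2840)
o2: d²=82 > ρ²=15 → inactive
F = F_att + ΣF_rep = (-4.6893,14.7160)
Δp = p'−p = (-0.4689,1.4716); α = Δx/Fx = (-317/676) / (-1585/338) = 1/10
check: Δy/Fy = (2487/1690) / (2487/169) = 1/10 ✓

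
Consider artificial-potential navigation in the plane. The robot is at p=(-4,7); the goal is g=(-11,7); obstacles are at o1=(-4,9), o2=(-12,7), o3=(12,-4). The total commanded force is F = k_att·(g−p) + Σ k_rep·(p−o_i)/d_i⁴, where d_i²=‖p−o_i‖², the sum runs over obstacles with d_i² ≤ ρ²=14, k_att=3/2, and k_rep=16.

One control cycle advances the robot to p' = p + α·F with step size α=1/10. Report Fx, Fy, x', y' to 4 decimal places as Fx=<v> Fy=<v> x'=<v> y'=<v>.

Fx=-10.5000 Fy=-2.0000 x'=-5.0500 y'=6.8000

F_att = 3/2·(g−p) = 3/2·(-7,0) = (-10.5000,0.0000)
o1: d²=4 ≤ ρ²=14; F_rep = 16·(0,-2)/4² = (0.0000,-2.0000)
o2: d²=64 > ρ²=14 → inactive
o3: d²=377 > ρ²=14 → inactive
F = F_att + ΣF_rep = (-10.5000,-2.0000)
p' = p + 1/10·F = (-5.0500,6.8000)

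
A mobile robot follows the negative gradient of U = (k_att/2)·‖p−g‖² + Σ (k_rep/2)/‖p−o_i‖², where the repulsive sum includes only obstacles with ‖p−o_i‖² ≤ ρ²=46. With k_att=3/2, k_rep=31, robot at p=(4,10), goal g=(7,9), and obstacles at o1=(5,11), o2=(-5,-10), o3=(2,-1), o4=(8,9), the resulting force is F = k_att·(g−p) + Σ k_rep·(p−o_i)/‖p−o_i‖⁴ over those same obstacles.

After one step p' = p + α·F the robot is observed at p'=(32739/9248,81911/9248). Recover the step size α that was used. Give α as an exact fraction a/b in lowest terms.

α = 1/8

F_att = 3/2·(g−p) = 3/2·(3,-1) = (4.5000,-1.5000)
o1: d²=2 ≤ ρ²=46; F_rep = 31·(-1,-1)/2² = (-7.7500,-7.7500)
o2: d²=481 > ρ²=46 → inactive
o3: d²=125 > ρ²=46 → inactive
o4: d²=17 ≤ ρ²=46; F_rep = 31·(-4,1)/17² = (-0.4291,0.1073)
F = F_att + ΣF_rep = (-3.6791,-9.1427)
Δp = p'−p = (-0.4599,-1.1428); α = Δx/Fx = (-4253/9248) / (-4253/1156) = 1/8
check: Δy/Fy = (-10569/9248) / (-10569/1156) = 1/8 ✓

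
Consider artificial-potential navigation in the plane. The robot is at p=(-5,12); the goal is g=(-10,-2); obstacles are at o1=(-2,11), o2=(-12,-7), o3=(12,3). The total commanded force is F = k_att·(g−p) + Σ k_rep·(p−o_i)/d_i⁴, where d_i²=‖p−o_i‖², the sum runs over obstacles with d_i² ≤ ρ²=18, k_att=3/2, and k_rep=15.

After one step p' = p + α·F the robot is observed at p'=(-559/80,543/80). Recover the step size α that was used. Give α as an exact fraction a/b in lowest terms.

α = 1/4

F_att = 3/2·(g−p) = 3/2·(-5,-14) = (-7.5000,-21.0000)
o1: d²=10 ≤ ρ²=18; F_rep = 15·(-3,1)/10² = (-0.4500,0.1500)
o2: d²=410 > ρ²=18 → inactive
o3: d²=370 > ρ²=18 → inactive
F = F_att + ΣF_rep = (-7.9500,-20.8500)
Δp = p'−p = (-1.9875,-5.2125); α = Δx/Fx = (-159/80) / (-159/20) = 1/4
check: Δy/Fy = (-417/80) / (-417/20) = 1/4 ✓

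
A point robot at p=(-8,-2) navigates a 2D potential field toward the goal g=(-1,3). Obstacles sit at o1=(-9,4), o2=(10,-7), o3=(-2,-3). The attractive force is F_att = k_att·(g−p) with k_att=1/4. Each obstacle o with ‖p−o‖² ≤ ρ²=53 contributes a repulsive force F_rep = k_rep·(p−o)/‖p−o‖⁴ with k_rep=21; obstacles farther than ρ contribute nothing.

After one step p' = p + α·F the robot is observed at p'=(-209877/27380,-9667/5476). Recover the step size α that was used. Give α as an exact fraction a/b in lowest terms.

α = 1/5

F_att = 1/4·(g−p) = 1/4·(7,5) = (1.7500,1.2500)
o1: d²=37 ≤ ρ²=53; F_rep = 21·(1,-6)/37² = (0.0153,-0.0920)
o2: d²=349 > ρ²=53 → inactive
o3: d²=37 ≤ ρ²=53; F_rep = 21·(-6,1)/37² = (-0.0920,0.0153)
F = F_att + ΣF_rep = (1.6733,1.1733)
Δp = p'−p = (0.3347,0.2347); α = Δx/Fx = (9163/27380) / (9163/5476) = 1/5
check: Δy/Fy = (1285/5476) / (6425/5476) = 1/5 ✓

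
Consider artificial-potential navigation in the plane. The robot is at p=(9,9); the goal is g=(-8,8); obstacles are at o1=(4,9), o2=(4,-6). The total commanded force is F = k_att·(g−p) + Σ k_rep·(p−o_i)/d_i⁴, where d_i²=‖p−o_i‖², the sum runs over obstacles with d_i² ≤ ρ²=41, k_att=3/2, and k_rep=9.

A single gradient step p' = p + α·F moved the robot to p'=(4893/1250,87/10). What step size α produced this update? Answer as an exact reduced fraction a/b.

F_att = 3/2·(g−p) = 3/2·(-17,-1) = (-25.5000,-1.5000)
o1: d²=25 ≤ ρ²=41; F_rep = 9·(5,0)/25² = (0.0720,0.0000)
o2: d²=250 > ρ²=41 → inactive
F = F_att + ΣF_rep = (-25.4280,-1.5000)
Δp = p'−p = (-5.0856,-0.3000); α = Δx/Fx = (-6357/1250) / (-6357/250) = 1/5
check: Δy/Fy = (-3/10) / (-3/2) = 1/5 ✓

α = 1/5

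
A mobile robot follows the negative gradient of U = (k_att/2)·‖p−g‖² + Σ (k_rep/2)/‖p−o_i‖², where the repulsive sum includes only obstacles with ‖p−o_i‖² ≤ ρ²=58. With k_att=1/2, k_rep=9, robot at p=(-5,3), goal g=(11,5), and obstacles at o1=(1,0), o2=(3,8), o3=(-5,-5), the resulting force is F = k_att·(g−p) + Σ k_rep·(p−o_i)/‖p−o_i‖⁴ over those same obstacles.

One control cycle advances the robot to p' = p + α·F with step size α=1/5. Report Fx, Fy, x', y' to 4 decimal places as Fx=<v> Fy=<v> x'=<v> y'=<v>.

Fx=7.9733 Fy=1.0133 x'=-3.4053 y'=3.2027

F_att = 1/2·(g−p) = 1/2·(16,2) = (8.0000,1.0000)
o1: d²=45 ≤ ρ²=58; F_rep = 9·(-6,3)/45² = (-0.0267,0.0133)
o2: d²=89 > ρ²=58 → inactive
o3: d²=64 > ρ²=58 → inactive
F = F_att + ΣF_rep = (7.9733,1.0133)
p' = p + 1/5·F = (-3.4053,3.2027)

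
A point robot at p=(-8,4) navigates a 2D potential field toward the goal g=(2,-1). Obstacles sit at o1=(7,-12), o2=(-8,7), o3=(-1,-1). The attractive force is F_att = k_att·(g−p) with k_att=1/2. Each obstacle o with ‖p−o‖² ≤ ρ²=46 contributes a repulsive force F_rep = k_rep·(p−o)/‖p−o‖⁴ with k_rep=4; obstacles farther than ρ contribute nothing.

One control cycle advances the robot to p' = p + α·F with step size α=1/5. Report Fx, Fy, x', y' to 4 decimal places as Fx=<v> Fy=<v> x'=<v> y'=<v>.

Fx=5.0000 Fy=-2.6481 x'=-7.0000 y'=3.4704

F_att = 1/2·(g−p) = 1/2·(10,-5) = (5.0000,-2.5000)
o1: d²=481 > ρ²=46 → inactive
o2: d²=9 ≤ ρ²=46; F_rep = 4·(0,-3)/9² = (0.0000,-0.1481)
o3: d²=74 > ρ²=46 → inactive
F = F_att + ΣF_rep = (5.0000,-2.6481)
p' = p + 1/5·F = (-7.0000,3.4704)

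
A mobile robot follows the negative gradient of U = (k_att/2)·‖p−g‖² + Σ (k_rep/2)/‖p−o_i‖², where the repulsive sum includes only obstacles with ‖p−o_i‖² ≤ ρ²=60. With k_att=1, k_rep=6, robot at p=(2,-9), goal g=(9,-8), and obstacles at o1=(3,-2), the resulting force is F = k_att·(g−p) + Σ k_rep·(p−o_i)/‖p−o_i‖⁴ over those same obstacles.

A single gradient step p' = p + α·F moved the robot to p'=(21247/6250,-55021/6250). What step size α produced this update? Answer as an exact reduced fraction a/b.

F_att = 1·(g−p) = 1·(7,1) = (7.0000,1.0000)
o1: d²=50 ≤ ρ²=60; F_rep = 6·(-1,-7)/50² = (-0.0024,-0.0168)
F = F_att + ΣF_rep = (6.9976,0.9832)
Δp = p'−p = (1.3995,0.1966); α = Δx/Fx = (8747/6250) / (8747/1250) = 1/5
check: Δy/Fy = (1229/6250) / (1229/1250) = 1/5 ✓

α = 1/5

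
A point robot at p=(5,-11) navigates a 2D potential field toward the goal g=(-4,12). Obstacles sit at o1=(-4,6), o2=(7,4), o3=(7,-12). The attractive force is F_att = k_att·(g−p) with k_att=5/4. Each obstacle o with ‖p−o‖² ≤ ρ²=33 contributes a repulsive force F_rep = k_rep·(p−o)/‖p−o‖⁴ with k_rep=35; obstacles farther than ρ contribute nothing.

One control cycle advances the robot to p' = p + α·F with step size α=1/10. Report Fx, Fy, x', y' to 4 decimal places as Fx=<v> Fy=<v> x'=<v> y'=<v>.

Fx=-14.0500 Fy=30.1500 x'=3.5950 y'=-7.9850

F_att = 5/4·(g−p) = 5/4·(-9,23) = (-11.2500,28.7500)
o1: d²=370 > ρ²=33 → inactive
o2: d²=229 > ρ²=33 → inactive
o3: d²=5 ≤ ρ²=33; F_rep = 35·(-2,1)/5² = (-2.8000,1.4000)
F = F_att + ΣF_rep = (-14.0500,30.1500)
p' = p + 1/10·F = (3.5950,-7.9850)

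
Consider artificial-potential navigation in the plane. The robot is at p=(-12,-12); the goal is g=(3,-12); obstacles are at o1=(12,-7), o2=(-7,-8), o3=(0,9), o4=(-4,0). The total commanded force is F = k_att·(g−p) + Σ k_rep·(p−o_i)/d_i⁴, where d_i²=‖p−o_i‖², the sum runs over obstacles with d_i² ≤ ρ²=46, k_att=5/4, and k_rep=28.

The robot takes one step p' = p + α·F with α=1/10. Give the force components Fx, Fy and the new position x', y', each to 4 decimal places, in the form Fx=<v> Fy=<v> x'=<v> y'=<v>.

F_att = 5/4·(g−p) = 5/4·(15,0) = (18.7500,0.0000)
o1: d²=601 > ρ²=46 → inactive
o2: d²=41 ≤ ρ²=46; F_rep = 28·(-5,-4)/41² = (-0.0833,-0.0666)
o3: d²=585 > ρ²=46 → inactive
o4: d²=208 > ρ²=46 → inactive
F = F_att + ΣF_rep = (18.6667,-0.0666)
p' = p + 1/10·F = (-10.1333,-12.0067)

Fx=18.6667 Fy=-0.0666 x'=-10.1333 y'=-12.0067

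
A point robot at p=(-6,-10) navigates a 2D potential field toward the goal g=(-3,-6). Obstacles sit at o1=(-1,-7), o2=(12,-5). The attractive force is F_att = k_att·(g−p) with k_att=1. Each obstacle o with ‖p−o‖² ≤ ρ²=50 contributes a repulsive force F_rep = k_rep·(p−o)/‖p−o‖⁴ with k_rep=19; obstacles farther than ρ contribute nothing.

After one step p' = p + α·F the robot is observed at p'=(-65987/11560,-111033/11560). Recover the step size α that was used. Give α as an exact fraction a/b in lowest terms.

α = 1/10

F_att = 1·(g−p) = 1·(3,4) = (3.0000,4.0000)
o1: d²=34 ≤ ρ²=50; F_rep = 19·(-5,-3)/34² = (-0.0822,-0.0493)
o2: d²=349 > ρ²=50 → inactive
F = F_att + ΣF_rep = (2.9178,3.9507)
Δp = p'−p = (0.2918,0.3951); α = Δx/Fx = (3373/11560) / (3373/1156) = 1/10
check: Δy/Fy = (4567/11560) / (4567/1156) = 1/10 ✓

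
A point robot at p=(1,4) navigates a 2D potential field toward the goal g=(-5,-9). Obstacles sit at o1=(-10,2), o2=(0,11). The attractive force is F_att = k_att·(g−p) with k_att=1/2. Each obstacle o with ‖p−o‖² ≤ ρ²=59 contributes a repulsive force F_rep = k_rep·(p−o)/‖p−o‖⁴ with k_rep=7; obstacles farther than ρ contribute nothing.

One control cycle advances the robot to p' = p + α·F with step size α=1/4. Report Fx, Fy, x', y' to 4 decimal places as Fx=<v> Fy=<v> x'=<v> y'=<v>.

Fx=-2.9972 Fy=-6.5196 x'=0.2507 y'=2.3701

F_att = 1/2·(g−p) = 1/2·(-6,-13) = (-3.0000,-6.5000)
o1: d²=125 > ρ²=59 → inactive
o2: d²=50 ≤ ρ²=59; F_rep = 7·(1,-7)/50² = (0.0028,-0.0196)
F = F_att + ΣF_rep = (-2.9972,-6.5196)
p' = p + 1/4·F = (0.2507,2.3701)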